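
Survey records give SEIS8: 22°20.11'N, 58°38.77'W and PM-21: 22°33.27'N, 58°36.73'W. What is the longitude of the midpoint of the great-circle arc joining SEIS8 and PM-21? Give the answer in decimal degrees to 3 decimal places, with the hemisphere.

58.629°W

SEIS8: φ = +22.33517°, λ = -58.64617°
PM-21: φ = +22.55450°, λ = -58.61217°
Bx = cos φ₂ cos Δλ = 0.923515,  By = cos φ₂ sin Δλ = 0.000548
φₘ = atan2(sin φ₁ + sin φ₂, √((cos φ₁ + Bx)² + By²)) = 22.44483°
λₘ = λ₁ + atan2(By, cos φ₁ + Bx) = -58.62918°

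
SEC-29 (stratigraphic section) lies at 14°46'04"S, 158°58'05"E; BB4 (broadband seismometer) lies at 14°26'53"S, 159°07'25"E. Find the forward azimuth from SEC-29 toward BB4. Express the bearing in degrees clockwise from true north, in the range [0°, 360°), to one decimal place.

25.2°

SEC-29: φ = -14.76778°, λ = +158.96806°
BB4: φ = -14.44806°, λ = +159.12361°
Δλ = 0.1556°
y = sin Δλ · cos φ₂ = 0.002629
x = cos φ₁ sin φ₂ − sin φ₁ cos φ₂ cos Δλ = 0.005579
θ = atan2(y, x) = 25.2310° → 25.2310° (mod 360°)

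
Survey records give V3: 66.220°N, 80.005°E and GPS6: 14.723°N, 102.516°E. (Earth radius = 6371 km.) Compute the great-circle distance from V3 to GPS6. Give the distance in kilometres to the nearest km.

5965 km

Δφ = -51.4970°,  Δλ = 22.5110°
a = sin²(Δφ/2) + cos φ₁ cos φ₂ sin²(Δλ/2) = 0.203579
c = 2·arcsin(√a) = 0.936214 rad = 53.6411°
d = R·c = 6371 × 0.936214 = 5964.6 km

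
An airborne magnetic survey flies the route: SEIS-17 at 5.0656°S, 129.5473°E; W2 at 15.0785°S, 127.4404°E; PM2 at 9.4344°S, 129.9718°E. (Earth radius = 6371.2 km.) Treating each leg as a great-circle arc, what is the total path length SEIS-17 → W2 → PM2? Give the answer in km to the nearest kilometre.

1822 km

SEIS-17→W2: c = 0.178459 rad, d = 1137.00 km
W2→PM2: c = 0.107546 rad, d = 685.20 km
Total = 1137.00 + 685.20 = 1822.19 km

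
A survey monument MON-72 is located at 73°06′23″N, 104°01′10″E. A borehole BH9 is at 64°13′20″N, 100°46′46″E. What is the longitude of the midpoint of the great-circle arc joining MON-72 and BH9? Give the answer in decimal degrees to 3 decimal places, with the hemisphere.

MON-72: φ = +73.10639°, λ = +104.01944°
BH9: φ = +64.22222°, λ = +100.77944°
Bx = cos φ₂ cos Δλ = 0.434187,  By = cos φ₂ sin Δλ = -0.024579
φₘ = atan2(sin φ₁ + sin φ₂, √((cos φ₁ + Bx)² + By²)) = 68.67176°
λₘ = λ₁ + atan2(By, cos φ₁ + Bx) = 102.07717°

102.077°E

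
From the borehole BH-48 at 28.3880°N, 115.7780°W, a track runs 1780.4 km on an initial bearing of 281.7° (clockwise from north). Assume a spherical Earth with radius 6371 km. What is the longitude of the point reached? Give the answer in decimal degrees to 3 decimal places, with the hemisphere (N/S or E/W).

δ = d/R = 1780.4/6371 = 0.279454 rad
φ₂ = arcsin(sin φ₁ cos δ + cos φ₁ sin δ cos θ)
   = arcsin(0.47544·0.96121 + 0.87975·0.27583·0.20279) = 30.41134°
λ₂ = λ₁ + atan2(sin θ sin δ cos φ₁, cos δ − sin φ₁ sin φ₂) = -134.02961°

134.030°W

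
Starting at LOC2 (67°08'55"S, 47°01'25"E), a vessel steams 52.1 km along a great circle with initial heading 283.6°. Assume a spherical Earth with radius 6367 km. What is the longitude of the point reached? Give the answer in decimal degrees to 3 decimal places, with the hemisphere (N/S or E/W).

LOC2: φ = -67.14861°, λ = +47.02361°
δ = d/R = 52.1/6367 = 0.008183 rad
φ₂ = arcsin(sin φ₁ cos δ + cos φ₁ sin δ cos θ)
   = arcsin(-0.92152·0.99997 + 0.38834·0.00818·0.23514) = -67.03409°
λ₂ = λ₁ + atan2(sin θ sin δ cos φ₁, cos δ − sin φ₁ sin φ₂) = 45.85564°

45.856°E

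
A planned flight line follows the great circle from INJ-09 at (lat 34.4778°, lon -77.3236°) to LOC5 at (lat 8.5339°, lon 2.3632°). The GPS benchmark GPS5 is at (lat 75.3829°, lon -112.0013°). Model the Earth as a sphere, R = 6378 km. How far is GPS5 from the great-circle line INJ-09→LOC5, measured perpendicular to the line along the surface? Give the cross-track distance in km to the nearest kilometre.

δ₁₃ = central angle INJ-09→GPS5 = 0.768661 rad  (haversine)
θ₁₃ = bearing INJ-09→GPS5 = 348.080°,  θ₁₂ = bearing INJ-09→LOC5 = 88.699°
dₓₜ = R·arcsin(sin δ₁₃ · sin(θ₁₃ − θ₁₂)) = 6378·arcsin(0.69517·sin(259.382°)) = -4797.735 km
|dₓₜ| = 4797.735 km

4798 km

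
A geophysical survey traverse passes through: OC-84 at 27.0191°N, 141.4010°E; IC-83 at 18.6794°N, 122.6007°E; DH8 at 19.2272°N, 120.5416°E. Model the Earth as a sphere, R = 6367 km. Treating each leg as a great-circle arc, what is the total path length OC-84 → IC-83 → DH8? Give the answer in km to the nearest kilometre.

2358 km

OC-84→IC-83: c = 0.335032 rad, d = 2133.15 km
IC-83→DH8: c = 0.035308 rad, d = 224.81 km
Total = 2133.15 + 224.81 = 2357.96 km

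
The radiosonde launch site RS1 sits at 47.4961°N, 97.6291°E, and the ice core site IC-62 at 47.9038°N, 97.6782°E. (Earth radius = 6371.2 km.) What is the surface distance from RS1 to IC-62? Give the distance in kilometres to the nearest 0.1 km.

45.5 km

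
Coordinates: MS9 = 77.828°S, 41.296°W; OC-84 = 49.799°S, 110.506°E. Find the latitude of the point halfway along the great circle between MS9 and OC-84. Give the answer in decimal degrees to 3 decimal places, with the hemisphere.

74.885°S

Bx = cos φ₂ cos Δλ = -0.568866,  By = cos φ₂ sin Δλ = 0.304998
φₘ = atan2(sin φ₁ + sin φ₂, √((cos φ₁ + Bx)² + By²)) = -74.88525°
λₘ = λ₁ + atan2(By, cos φ₁ + Bx) = 98.27621°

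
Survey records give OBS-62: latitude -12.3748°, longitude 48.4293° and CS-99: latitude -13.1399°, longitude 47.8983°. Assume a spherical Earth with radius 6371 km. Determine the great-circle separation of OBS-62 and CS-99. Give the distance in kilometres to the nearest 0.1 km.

Δφ = -0.7651°,  Δλ = -0.5310°
a = sin²(Δφ/2) + cos φ₁ cos φ₂ sin²(Δλ/2) = 0.000065
c = 2·arcsin(√a) = 0.016125 rad = 0.9239°
d = R·c = 6371 × 0.016125 = 102.7 km

102.7 km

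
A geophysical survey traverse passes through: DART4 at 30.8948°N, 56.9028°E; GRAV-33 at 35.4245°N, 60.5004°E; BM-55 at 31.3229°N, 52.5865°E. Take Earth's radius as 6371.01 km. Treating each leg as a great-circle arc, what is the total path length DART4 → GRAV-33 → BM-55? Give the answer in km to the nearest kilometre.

1469 km

DART4→GRAV-33: c = 0.094919 rad, d = 604.73 km
GRAV-33→BM-55: c = 0.135684 rad, d = 864.44 km
Total = 604.73 + 864.44 = 1469.17 km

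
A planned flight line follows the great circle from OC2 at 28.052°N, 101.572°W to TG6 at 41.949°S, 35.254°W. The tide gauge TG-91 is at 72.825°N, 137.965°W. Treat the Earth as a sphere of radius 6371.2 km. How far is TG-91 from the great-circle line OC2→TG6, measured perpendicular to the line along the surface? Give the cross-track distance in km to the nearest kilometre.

δ₁₃ = central angle OC2→TG-91 = 0.851206 rad  (haversine)
θ₁₃ = bearing OC2→TG-91 = 346.529°,  θ₁₂ = bearing OC2→TG6 = 137.001°
dₓₜ = R·arcsin(sin δ₁₃ · sin(θ₁₃ − θ₁₂)) = 6371.2·arcsin(0.75208·sin(209.528°)) = -2419.250 km
|dₓₜ| = 2419.250 km

2419 km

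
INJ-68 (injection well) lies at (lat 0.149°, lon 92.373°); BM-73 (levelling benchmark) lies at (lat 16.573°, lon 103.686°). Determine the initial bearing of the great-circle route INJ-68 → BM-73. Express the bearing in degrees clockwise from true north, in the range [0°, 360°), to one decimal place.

Δλ = 11.3130°
y = sin Δλ · cos φ₂ = 0.188019
x = cos φ₁ sin φ₂ − sin φ₁ cos φ₂ cos Δλ = 0.282792
θ = atan2(y, x) = 33.6187° → 33.6187° (mod 360°)

33.6°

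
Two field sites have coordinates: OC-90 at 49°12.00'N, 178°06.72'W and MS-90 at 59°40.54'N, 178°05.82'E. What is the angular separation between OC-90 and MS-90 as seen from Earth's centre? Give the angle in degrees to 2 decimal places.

10.70°

OC-90: φ = +49.20000°, λ = -178.11200°
MS-90: φ = +59.67567°, λ = +178.09700°
Δφ = 10.4757°,  Δλ = -3.7910°
a = sin²(Δφ/2) + cos φ₁ cos φ₂ sin²(Δλ/2) = 0.008695
c = 2·arcsin(√a) = 0.186764 rad = 10.7008°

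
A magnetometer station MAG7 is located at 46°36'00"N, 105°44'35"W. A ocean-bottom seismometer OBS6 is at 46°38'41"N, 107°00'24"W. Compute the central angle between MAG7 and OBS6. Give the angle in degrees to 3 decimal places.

MAG7: φ = +46.60000°, λ = -105.74306°
OBS6: φ = +46.64472°, λ = -107.00667°
Δφ = 0.0447°,  Δλ = -1.2636°
a = sin²(Δφ/2) + cos φ₁ cos φ₂ sin²(Δλ/2) = 0.000058
c = 2·arcsin(√a) = 0.015167 rad = 0.8690°

0.869°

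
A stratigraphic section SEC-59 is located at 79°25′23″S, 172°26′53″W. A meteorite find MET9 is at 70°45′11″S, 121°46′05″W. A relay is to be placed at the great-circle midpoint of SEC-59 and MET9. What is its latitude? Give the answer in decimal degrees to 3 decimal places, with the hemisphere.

SEC-59: φ = -79.42306°, λ = -172.44806°
MET9: φ = -70.75306°, λ = -121.76806°
Bx = cos φ₂ cos Δλ = 0.208877,  By = cos φ₂ sin Δλ = 0.255016
φₘ = atan2(sin φ₁ + sin φ₂, √((cos φ₁ + Bx)² + By²)) = -76.34959°
λₘ = λ₁ + atan2(By, cos φ₁ + Bx) = -139.43088°

76.350°S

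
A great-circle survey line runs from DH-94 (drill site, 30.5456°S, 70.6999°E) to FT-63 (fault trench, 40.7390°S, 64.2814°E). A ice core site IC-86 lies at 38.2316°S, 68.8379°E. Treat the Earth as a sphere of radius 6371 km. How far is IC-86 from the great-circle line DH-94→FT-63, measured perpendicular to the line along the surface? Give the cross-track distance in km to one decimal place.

217.4 km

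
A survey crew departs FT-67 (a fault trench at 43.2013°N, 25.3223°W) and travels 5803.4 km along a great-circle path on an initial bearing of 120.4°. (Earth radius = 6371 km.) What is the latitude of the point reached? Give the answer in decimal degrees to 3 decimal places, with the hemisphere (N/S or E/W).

δ = d/R = 5803.4/6371 = 0.910909 rad
φ₂ = arcsin(sin φ₁ cos δ + cos φ₁ sin δ cos θ)
   = arcsin(0.68456·0.61303 + 0.72895·0.79006·-0.50603) = 7.36692°
λ₂ = λ₁ + atan2(sin θ sin δ cos φ₁, cos δ − sin φ₁ sin φ₂) = 18.07951°

7.367°N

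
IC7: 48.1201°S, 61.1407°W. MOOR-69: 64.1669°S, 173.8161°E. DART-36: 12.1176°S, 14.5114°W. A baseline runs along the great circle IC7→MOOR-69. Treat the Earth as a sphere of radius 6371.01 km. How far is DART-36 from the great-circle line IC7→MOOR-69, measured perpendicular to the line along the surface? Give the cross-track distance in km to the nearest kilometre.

δ₁₃ = central angle IC7→DART-36 = 0.921644 rad  (haversine)
θ₁₃ = bearing IC7→DART-36 = 63.152°,  θ₁₂ = bearing IC7→MOOR-69 = 204.381°
dₓₜ = R·arcsin(sin δ₁₃ · sin(θ₁₃ − θ₁₂)) = 6371.01·arcsin(0.79660·sin(-141.229°)) = -3327.261 km
|dₓₜ| = 3327.261 km

3327 km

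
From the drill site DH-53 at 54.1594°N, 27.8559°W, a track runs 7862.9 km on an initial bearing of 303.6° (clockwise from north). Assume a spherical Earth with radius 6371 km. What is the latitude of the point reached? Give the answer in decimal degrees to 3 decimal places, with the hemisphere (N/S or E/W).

δ = d/R = 7862.9/6371 = 1.234170 rad
φ₂ = arcsin(sin φ₁ cos δ + cos φ₁ sin δ cos θ)
   = arcsin(0.81065·0.33030 + 0.58553·0.94387·0.55339) = 35.00187°
λ₂ = λ₁ + atan2(sin θ sin δ cos φ₁, cos δ − sin φ₁ sin φ₂) = -134.16471°

35.002°N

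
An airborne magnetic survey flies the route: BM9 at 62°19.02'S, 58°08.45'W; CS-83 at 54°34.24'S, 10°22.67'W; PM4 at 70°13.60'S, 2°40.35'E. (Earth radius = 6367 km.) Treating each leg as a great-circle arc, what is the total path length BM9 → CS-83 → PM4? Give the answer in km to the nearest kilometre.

BM9: φ = -62.31700°, λ = -58.14083°
CS-83: φ = -54.57067°, λ = -10.37783°
PM4: φ = -70.22667°, λ = +2.67250°
BM9→CS-83: c = 0.445042 rad, d = 2833.58 km
CS-83→PM4: c = 0.291430 rad, d = 1855.53 km
Total = 2833.58 + 1855.53 = 4689.12 km

4689 km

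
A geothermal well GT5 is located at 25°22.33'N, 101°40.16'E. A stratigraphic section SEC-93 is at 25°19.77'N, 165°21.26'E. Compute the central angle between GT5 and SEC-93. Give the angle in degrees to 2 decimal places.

56.95°

GT5: φ = +25.37217°, λ = +101.66933°
SEC-93: φ = +25.32950°, λ = +165.35433°
Δφ = -0.0427°,  Δλ = 63.6850°
a = sin²(Δφ/2) + cos φ₁ cos φ₂ sin²(Δλ/2) = 0.227320
c = 2·arcsin(√a) = 0.993979 rad = 56.9508°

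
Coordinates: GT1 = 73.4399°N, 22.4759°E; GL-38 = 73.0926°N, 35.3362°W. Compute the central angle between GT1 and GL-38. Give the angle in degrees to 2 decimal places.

Δφ = -0.3473°,  Δλ = -57.8121°
a = sin²(Δφ/2) + cos φ₁ cos φ₂ sin²(Δλ/2) = 0.019377
c = 2·arcsin(√a) = 0.279309 rad = 16.0032°

16.00°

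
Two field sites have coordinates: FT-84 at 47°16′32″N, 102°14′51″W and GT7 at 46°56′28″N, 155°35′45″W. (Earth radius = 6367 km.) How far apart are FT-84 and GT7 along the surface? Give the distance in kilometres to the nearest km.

3954 km

FT-84: φ = +47.27556°, λ = -102.24750°
GT7: φ = +46.94111°, λ = -155.59583°
Δφ = -0.3344°,  Δλ = -53.3483°
a = sin²(Δφ/2) + cos φ₁ cos φ₂ sin²(Δλ/2) = 0.093361
c = 2·arcsin(√a) = 0.621032 rad = 35.5825°
d = R·c = 6367 × 0.621032 = 3954.1 km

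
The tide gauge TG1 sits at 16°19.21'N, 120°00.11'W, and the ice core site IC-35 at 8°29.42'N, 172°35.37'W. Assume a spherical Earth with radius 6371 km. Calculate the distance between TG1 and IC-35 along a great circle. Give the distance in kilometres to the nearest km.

5762 km

TG1: φ = +16.32017°, λ = -120.00183°
IC-35: φ = +8.49033°, λ = -172.58950°
Δφ = -7.8298°,  Δλ = -52.5877°
a = sin²(Δφ/2) + cos φ₁ cos φ₂ sin²(Δλ/2) = 0.190918
c = 2·arcsin(√a) = 0.904390 rad = 51.8178°
d = R·c = 6371 × 0.904390 = 5761.9 km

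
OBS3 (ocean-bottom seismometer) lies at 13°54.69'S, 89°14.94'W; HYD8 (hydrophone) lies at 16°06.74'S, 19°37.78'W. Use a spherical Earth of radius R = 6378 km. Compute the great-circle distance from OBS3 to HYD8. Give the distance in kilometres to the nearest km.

7453 km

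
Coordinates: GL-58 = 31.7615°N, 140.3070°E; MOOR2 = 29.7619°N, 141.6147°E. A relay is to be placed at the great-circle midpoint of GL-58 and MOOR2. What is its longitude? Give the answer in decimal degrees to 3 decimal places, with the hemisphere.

140.968°E

Bx = cos φ₂ cos Δλ = 0.867870,  By = cos φ₂ sin Δλ = 0.019811
φₘ = atan2(sin φ₁ + sin φ₂, √((cos φ₁ + Bx)² + By²)) = 30.76334°
λₘ = λ₁ + atan2(By, cos φ₁ + Bx) = 140.96764°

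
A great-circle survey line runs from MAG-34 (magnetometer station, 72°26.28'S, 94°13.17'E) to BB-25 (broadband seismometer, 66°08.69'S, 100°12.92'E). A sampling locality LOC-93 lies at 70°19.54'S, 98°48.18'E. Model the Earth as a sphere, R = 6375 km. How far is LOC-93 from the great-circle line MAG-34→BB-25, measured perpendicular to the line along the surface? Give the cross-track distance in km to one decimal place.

MAG-34: φ = -72.43800°, λ = +94.21950°
BB-25: φ = -66.14483°, λ = +100.21533°
LOC-93: φ = -70.32567°, λ = +98.80300°
δ₁₃ = central angle MAG-34→LOC-93 = 0.044823 rad  (haversine)
θ₁₃ = bearing MAG-34→LOC-93 = 36.901°,  θ₁₂ = bearing MAG-34→BB-25 = 21.452°
dₓₜ = R·arcsin(sin δ₁₃ · sin(θ₁₃ − θ₁₂)) = 6375·arcsin(0.04481·sin(15.448°)) = 76.090 km
|dₓₜ| = 76.090 km

76.1 km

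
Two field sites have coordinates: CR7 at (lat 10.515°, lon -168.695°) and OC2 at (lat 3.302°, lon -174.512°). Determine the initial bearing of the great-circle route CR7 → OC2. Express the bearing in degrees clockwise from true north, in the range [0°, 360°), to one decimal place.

219.1°

Δλ = -5.8170°
y = sin Δλ · cos φ₂ = -0.101183
x = cos φ₁ sin φ₂ − sin φ₁ cos φ₂ cos Δλ = -0.124620
θ = atan2(y, x) = -140.9257° → 219.0743° (mod 360°)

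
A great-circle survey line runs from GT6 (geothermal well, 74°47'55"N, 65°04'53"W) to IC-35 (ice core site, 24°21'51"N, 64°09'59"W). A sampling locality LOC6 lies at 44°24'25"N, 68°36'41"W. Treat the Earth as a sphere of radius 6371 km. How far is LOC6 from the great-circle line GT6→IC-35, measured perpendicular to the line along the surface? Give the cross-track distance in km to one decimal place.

GT6: φ = +74.79861°, λ = -65.08139°
IC-35: φ = +24.36417°, λ = -64.16639°
LOC6: φ = +44.40694°, λ = -68.61139°
δ₁₃ = central angle GT6→LOC6 = 0.531137 rad  (haversine)
θ₁₃ = bearing GT6→LOC6 = 184.982°,  θ₁₂ = bearing GT6→IC-35 = 178.919°
dₓₜ = R·arcsin(sin δ₁₃ · sin(θ₁₃ − θ₁₂)) = 6371·arcsin(0.50651·sin(6.063°)) = 341.008 km
|dₓₜ| = 341.008 km

341.0 km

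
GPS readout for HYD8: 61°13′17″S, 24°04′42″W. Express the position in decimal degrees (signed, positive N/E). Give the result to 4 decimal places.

lat: 61.2214° S → -61.2214°
lon: 24.0783° W → -24.0783°

-61.2214°, -24.0783°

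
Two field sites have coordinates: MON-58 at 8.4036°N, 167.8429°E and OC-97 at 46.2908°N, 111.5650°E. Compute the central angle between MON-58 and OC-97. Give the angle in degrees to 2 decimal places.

Δφ = 37.8872°,  Δλ = -56.2779°
a = sin²(Δφ/2) + cos φ₁ cos φ₂ sin²(Δλ/2) = 0.257429
c = 2·arcsin(√a) = 1.064271 rad = 60.9783°

60.98°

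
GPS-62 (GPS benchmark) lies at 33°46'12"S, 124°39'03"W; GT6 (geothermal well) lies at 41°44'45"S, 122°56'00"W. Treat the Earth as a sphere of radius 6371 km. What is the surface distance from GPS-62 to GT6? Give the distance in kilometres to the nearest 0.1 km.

899.6 km

GPS-62: φ = -33.77000°, λ = -124.65083°
GT6: φ = -41.74583°, λ = -122.93333°
Δφ = -7.9758°,  Δλ = 1.7175°
a = sin²(Δφ/2) + cos φ₁ cos φ₂ sin²(Δλ/2) = 0.004976
c = 2·arcsin(√a) = 0.141198 rad = 8.0901°
d = R·c = 6371 × 0.141198 = 899.6 km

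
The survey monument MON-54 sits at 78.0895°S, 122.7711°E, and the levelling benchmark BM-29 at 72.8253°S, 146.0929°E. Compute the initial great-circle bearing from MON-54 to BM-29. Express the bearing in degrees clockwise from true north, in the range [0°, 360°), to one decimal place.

Δλ = 23.3218°
y = sin Δλ · cos φ₂ = 0.116902
x = cos φ₁ sin φ₂ − sin φ₁ cos φ₂ cos Δλ = 0.068142
θ = atan2(y, x) = 59.7623° → 59.7623° (mod 360°)

59.8°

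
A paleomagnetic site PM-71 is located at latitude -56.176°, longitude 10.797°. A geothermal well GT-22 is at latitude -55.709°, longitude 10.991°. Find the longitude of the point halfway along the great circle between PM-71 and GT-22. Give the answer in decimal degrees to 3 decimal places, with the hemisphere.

10.895°E

Bx = cos φ₂ cos Δλ = 0.563393,  By = cos φ₂ sin Δλ = 0.001908
φₘ = atan2(sin φ₁ + sin φ₂, √((cos φ₁ + Bx)² + By²)) = -55.94254°
λₘ = λ₁ + atan2(By, cos φ₁ + Bx) = 10.89458°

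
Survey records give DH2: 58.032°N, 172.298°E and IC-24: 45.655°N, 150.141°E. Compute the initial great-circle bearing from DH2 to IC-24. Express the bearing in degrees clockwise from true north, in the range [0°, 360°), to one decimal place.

Δλ = -22.1570°
y = sin Δλ · cos φ₂ = -0.263616
x = cos φ₁ sin φ₂ − sin φ₁ cos φ₂ cos Δλ = -0.170554
θ = atan2(y, x) = -122.9021° → 237.0979° (mod 360°)

237.1°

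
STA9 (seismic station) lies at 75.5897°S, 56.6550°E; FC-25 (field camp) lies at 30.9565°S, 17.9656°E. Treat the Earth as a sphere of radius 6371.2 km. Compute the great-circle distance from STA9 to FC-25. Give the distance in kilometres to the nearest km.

5375 km

Δφ = 44.6332°,  Δλ = -38.6894°
a = sin²(Δφ/2) + cos φ₁ cos φ₂ sin²(Δλ/2) = 0.167608
c = 2·arcsin(√a) = 0.843591 rad = 48.3342°
d = R·c = 6371.2 × 0.843591 = 5374.7 km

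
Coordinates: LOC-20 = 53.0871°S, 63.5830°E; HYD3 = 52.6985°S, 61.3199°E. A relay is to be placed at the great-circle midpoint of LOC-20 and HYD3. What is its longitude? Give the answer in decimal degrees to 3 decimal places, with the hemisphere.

62.446°E

Bx = cos φ₂ cos Δλ = 0.605537,  By = cos φ₂ sin Δλ = -0.023930
φₘ = atan2(sin φ₁ + sin φ₂, √((cos φ₁ + Bx)² + By²)) = -52.89818°
λₘ = λ₁ + atan2(By, cos φ₁ + Bx) = 62.44638°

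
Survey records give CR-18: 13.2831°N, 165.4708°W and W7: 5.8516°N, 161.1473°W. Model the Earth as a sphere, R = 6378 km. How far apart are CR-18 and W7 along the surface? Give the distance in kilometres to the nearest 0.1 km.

Δφ = -7.4315°,  Δλ = 4.3235°
a = sin²(Δφ/2) + cos φ₁ cos φ₂ sin²(Δλ/2) = 0.005577
c = 2·arcsin(√a) = 0.149504 rad = 8.5660°
d = R·c = 6378 × 0.149504 = 953.5 km

953.5 km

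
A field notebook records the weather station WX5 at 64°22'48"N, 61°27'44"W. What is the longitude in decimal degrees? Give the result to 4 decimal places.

61° + 27′/60 + 44″/3600 = 61 + 0.45000 + 0.01222 = 61.4622°

61.4622°W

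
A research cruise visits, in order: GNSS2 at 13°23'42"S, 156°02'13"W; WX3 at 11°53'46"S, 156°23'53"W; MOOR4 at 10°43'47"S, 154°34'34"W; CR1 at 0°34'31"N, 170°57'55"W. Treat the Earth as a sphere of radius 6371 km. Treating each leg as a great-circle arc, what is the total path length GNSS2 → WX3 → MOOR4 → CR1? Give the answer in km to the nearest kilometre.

2614 km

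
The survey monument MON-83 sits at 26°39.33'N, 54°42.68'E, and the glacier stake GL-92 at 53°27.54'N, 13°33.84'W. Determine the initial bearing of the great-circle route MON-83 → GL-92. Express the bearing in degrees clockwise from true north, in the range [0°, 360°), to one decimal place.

MON-83: φ = +26.65550°, λ = +54.71133°
GL-92: φ = +53.45900°, λ = -13.56400°
Δλ = -68.2753°
y = sin Δλ · cos φ₂ = -0.553109
x = cos φ₁ sin φ₂ − sin φ₁ cos φ₂ cos Δλ = 0.619172
θ = atan2(y, x) = -41.7745° → 318.2255° (mod 360°)

318.2°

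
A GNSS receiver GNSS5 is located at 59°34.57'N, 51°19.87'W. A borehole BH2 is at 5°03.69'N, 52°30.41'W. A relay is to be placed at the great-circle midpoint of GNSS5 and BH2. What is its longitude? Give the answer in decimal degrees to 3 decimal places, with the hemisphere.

52.111°W

GNSS5: φ = +59.57617°, λ = -51.33117°
BH2: φ = +5.06150°, λ = -52.50683°
Bx = cos φ₂ cos Δλ = 0.995891,  By = cos φ₂ sin Δλ = -0.020438
φₘ = atan2(sin φ₁ + sin φ₂, √((cos φ₁ + Bx)² + By²)) = 32.32005°
λₘ = λ₁ + atan2(By, cos φ₁ + Bx) = -52.11060°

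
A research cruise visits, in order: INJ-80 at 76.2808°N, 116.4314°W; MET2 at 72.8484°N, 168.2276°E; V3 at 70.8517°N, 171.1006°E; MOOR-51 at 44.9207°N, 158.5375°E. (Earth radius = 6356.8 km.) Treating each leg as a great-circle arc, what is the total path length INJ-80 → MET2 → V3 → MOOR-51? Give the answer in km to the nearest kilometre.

5299 km

INJ-80→MET2: c = 0.330236 rad, d = 2099.25 km
MET2→V3: c = 0.038179 rad, d = 242.70 km
V3→MOOR-51: c = 0.465137 rad, d = 2956.78 km
Total = 2099.25 + 242.70 + 2956.78 = 5298.73 km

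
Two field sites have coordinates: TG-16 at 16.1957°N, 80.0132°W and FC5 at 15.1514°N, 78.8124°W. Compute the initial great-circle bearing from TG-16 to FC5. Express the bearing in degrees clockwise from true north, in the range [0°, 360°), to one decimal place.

131.9°

Δλ = 1.2008°
y = sin Δλ · cos φ₂ = 0.020228
x = cos φ₁ sin φ₂ − sin φ₁ cos φ₂ cos Δλ = -0.018166
θ = atan2(y, x) = 131.9265° → 131.9265° (mod 360°)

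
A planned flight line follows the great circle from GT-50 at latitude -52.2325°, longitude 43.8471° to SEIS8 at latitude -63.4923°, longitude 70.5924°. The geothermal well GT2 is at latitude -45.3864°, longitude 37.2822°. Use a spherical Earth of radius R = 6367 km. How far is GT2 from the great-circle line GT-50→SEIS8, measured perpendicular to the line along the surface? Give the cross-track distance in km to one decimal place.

93.2 km

δ₁₃ = central angle GT-50→GT2 = 0.141188 rad  (haversine)
θ₁₃ = bearing GT-50→GT2 = 325.208°,  θ₁₂ = bearing GT-50→SEIS8 = 139.238°
dₓₜ = R·arcsin(sin δ₁₃ · sin(θ₁₃ − θ₁₂)) = 6367·arcsin(0.14072·sin(185.970°)) = -93.184 km
|dₓₜ| = 93.184 km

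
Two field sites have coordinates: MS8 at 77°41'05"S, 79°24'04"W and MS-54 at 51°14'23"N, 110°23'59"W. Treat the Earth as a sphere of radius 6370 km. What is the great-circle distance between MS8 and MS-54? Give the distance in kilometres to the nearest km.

14491 km

MS8: φ = -77.68472°, λ = -79.40111°
MS-54: φ = +51.23972°, λ = -110.39972°
Δφ = 128.9244°,  Δλ = -30.9986°
a = sin²(Δφ/2) + cos φ₁ cos φ₂ sin²(Δλ/2) = 0.823683
c = 2·arcsin(√a) = 2.274920 rad = 130.3433°
d = R·c = 6370 × 2.274920 = 14491.2 km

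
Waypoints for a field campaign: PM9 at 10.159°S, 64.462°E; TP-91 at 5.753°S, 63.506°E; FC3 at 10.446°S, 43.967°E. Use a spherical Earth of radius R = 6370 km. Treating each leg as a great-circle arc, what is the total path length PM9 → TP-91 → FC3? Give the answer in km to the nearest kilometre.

2713 km

PM9→TP-91: c = 0.078654 rad, d = 501.02 km
TP-91→FC3: c = 0.347282 rad, d = 2212.19 km
Total = 501.02 + 2212.19 = 2713.21 km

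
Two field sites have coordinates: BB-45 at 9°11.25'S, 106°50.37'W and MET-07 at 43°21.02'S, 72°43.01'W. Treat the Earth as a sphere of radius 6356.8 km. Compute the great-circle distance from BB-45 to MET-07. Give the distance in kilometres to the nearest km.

5022 km

BB-45: φ = -9.18750°, λ = -106.83950°
MET-07: φ = -43.35033°, λ = -72.71683°
Δφ = -34.1628°,  Δλ = 34.1227°
a = sin²(Δφ/2) + cos φ₁ cos φ₂ sin²(Δλ/2) = 0.148070
c = 2·arcsin(√a) = 0.789979 rad = 45.2625°
d = R·c = 6356.8 × 0.789979 = 5021.7 km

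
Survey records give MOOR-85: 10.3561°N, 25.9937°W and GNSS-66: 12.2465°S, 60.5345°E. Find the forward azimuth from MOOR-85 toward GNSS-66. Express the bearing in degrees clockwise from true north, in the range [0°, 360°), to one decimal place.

102.7°

Δλ = 86.5282°
y = sin Δλ · cos φ₂ = 0.975451
x = cos φ₁ sin φ₂ − sin φ₁ cos φ₂ cos Δλ = -0.219301
θ = atan2(y, x) = 102.6706° → 102.6706° (mod 360°)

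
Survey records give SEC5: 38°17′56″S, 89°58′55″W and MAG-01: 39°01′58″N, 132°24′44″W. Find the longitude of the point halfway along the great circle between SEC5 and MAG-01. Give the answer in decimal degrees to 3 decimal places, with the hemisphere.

SEC5: φ = -38.29889°, λ = -89.98194°
MAG-01: φ = +39.03278°, λ = -132.41222°
Bx = cos φ₂ cos Δλ = 0.573345,  By = cos φ₂ sin Δλ = -0.524092
φₘ = atan2(sin φ₁ + sin φ₂, √((cos φ₁ + Bx)² + By²)) = 0.39362°
λₘ = λ₁ + atan2(By, cos φ₁ + Bx) = -111.08311°

111.083°W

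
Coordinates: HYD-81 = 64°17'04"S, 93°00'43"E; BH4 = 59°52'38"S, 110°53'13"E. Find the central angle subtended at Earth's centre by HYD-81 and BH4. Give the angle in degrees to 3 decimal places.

HYD-81: φ = -64.28444°, λ = +93.01194°
BH4: φ = -59.87722°, λ = +110.88694°
Δφ = 4.4072°,  Δλ = 17.8750°
a = sin²(Δφ/2) + cos φ₁ cos φ₂ sin²(Δλ/2) = 0.006734
c = 2·arcsin(√a) = 0.164309 rad = 9.4142°

9.414°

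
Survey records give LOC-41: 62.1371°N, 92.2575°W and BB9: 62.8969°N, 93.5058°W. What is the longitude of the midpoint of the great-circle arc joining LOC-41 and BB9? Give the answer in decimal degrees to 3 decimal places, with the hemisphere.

92.874°W

Bx = cos φ₂ cos Δλ = 0.455485,  By = cos φ₂ sin Δλ = -0.009925
φₘ = atan2(sin φ₁ + sin φ₂, √((cos φ₁ + Bx)² + By²)) = 62.51839°
λₘ = λ₁ + atan2(By, cos φ₁ + Bx) = -92.87369°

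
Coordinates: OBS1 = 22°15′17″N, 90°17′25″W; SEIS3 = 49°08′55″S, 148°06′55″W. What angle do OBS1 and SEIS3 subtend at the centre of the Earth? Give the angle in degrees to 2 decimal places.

87.94°

OBS1: φ = +22.25472°, λ = -90.29028°
SEIS3: φ = -49.14861°, λ = -148.11528°
Δφ = -71.4033°,  Δλ = -57.8250°
a = sin²(Δφ/2) + cos φ₁ cos φ₂ sin²(Δλ/2) = 0.482052
c = 2·arcsin(√a) = 1.534893 rad = 87.9429°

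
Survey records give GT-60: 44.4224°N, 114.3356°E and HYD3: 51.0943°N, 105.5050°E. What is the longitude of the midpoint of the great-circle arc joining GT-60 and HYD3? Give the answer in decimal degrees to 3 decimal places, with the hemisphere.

Bx = cos φ₂ cos Δλ = 0.620596,  By = cos φ₂ sin Δλ = -0.096413
φₘ = atan2(sin φ₁ + sin φ₂, √((cos φ₁ + Bx)² + By²)) = 47.84274°
λₘ = λ₁ + atan2(By, cos φ₁ + Bx) = 110.20428°

110.204°E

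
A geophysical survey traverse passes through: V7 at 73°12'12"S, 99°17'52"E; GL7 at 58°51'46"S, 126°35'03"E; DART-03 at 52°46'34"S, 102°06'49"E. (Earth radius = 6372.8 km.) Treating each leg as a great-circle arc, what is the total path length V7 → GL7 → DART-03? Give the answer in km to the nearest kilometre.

3638 km

V7: φ = -73.20333°, λ = +99.29778°
GL7: φ = -58.86278°, λ = +126.58417°
DART-03: φ = -52.77611°, λ = +102.11361°
V7→GL7: c = 0.310394 rad, d = 1978.08 km
GL7→DART-03: c = 0.260486 rad, d = 1660.03 km
Total = 1978.08 + 1660.03 = 3638.10 km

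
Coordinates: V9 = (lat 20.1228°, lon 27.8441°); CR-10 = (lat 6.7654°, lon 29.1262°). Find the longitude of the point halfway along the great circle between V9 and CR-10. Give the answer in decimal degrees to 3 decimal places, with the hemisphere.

28.503°E

Bx = cos φ₂ cos Δλ = 0.992788,  By = cos φ₂ sin Δλ = 0.022219
φₘ = atan2(sin φ₁ + sin φ₂, √((cos φ₁ + Bx)² + By²)) = 13.44491°
λₘ = λ₁ + atan2(By, cos φ₁ + Bx) = 28.50309°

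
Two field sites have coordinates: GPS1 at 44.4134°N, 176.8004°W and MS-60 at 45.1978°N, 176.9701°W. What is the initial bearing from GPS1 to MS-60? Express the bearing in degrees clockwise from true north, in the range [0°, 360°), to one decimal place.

351.3°

Δλ = -0.1697°
y = sin Δλ · cos φ₂ = -0.002087
x = cos φ₁ sin φ₂ − sin φ₁ cos φ₂ cos Δλ = 0.013692
θ = atan2(y, x) = -8.6669° → 351.3331° (mod 360°)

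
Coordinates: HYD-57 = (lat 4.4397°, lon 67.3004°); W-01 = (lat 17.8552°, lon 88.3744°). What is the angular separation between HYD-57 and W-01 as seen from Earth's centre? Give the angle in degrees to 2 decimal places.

Δφ = 13.4155°,  Δλ = 21.0740°
a = sin²(Δφ/2) + cos φ₁ cos φ₂ sin²(Δλ/2) = 0.045379
c = 2·arcsin(√a) = 0.429336 rad = 24.5991°

24.60°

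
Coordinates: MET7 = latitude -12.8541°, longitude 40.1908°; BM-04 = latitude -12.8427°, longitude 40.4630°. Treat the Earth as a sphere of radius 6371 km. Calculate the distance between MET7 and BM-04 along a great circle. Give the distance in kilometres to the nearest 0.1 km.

29.5 km

Δφ = 0.0114°,  Δλ = 0.2722°
a = sin²(Δφ/2) + cos φ₁ cos φ₂ sin²(Δλ/2) = 0.000005
c = 2·arcsin(√a) = 0.004636 rad = 0.2656°
d = R·c = 6371 × 0.004636 = 29.5 km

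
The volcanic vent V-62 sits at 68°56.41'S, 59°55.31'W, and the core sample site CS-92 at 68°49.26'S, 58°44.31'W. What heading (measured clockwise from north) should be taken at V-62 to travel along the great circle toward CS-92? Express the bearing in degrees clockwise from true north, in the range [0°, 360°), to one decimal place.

74.9°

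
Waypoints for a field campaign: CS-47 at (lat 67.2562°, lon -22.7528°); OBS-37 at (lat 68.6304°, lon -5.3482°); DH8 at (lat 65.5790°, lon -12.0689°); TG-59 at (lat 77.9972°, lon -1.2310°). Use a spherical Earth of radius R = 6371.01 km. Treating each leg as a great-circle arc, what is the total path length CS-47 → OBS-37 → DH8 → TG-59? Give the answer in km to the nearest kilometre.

2612 km

CS-47→OBS-37: c = 0.116146 rad, d = 739.97 km
OBS-37→DH8: c = 0.070057 rad, d = 446.34 km
DH8→TG-59: c = 0.223758 rad, d = 1425.57 km
Total = 739.97 + 446.34 + 1425.57 = 2611.87 km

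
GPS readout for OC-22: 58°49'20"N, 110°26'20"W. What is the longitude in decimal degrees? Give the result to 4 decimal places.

110° + 26′/60 + 20″/3600 = 110 + 0.43333 + 0.00556 = 110.4389°

110.4389°W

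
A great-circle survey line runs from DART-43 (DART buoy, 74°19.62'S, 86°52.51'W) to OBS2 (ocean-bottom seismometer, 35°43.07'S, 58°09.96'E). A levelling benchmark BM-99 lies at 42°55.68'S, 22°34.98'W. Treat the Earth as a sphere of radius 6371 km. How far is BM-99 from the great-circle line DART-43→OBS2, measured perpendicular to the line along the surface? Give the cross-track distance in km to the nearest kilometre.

4353 km

DART-43: φ = -74.32700°, λ = -86.87517°
OBS2: φ = -35.71783°, λ = +58.16600°
BM-99: φ = -42.92800°, λ = -22.58300°
δ₁₃ = central angle DART-43→BM-99 = 0.735404 rad  (haversine)
θ₁₃ = bearing DART-43→BM-99 = 79.538°,  θ₁₂ = bearing DART-43→OBS2 = 149.771°
dₓₜ = R·arcsin(sin δ₁₃ · sin(θ₁₃ − θ₁₂)) = 6371·arcsin(0.67089·sin(-70.233°)) = -4353.290 km
|dₓₜ| = 4353.290 km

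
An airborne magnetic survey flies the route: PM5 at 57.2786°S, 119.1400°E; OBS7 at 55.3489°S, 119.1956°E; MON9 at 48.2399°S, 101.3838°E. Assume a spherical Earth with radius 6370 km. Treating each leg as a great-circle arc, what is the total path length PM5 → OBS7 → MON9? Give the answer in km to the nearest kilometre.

1666 km

PM5→OBS7: c = 0.033684 rad, d = 214.57 km
OBS7→MON9: c = 0.227820 rad, d = 1451.22 km
Total = 214.57 + 1451.22 = 1665.78 km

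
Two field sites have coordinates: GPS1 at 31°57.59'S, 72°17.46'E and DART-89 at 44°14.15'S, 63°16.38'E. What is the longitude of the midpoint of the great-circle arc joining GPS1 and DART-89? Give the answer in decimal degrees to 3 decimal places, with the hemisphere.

68.163°E

GPS1: φ = -31.95983°, λ = +72.29100°
DART-89: φ = -44.23583°, λ = +63.27300°
Bx = cos φ₂ cos Δλ = 0.707618,  By = cos φ₂ sin Δλ = -0.112304
φₘ = atan2(sin φ₁ + sin φ₂, √((cos φ₁ + Bx)² + By²)) = -38.18349°
λₘ = λ₁ + atan2(By, cos φ₁ + Bx) = 68.16296°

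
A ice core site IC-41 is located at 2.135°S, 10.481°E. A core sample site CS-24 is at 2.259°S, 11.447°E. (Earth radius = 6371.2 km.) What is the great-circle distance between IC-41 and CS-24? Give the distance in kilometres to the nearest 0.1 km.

Δφ = -0.1240°,  Δλ = 0.9660°
a = sin²(Δφ/2) + cos φ₁ cos φ₂ sin²(Δλ/2) = 0.000072
c = 2·arcsin(√a) = 0.016986 rad = 0.9732°
d = R·c = 6371.2 × 0.016986 = 108.2 km

108.2 km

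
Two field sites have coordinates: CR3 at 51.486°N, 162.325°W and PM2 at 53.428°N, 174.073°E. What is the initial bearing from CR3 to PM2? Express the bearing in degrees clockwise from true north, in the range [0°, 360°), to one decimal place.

Δλ = -23.6020°
y = sin Δλ · cos φ₂ = -0.238560
x = cos φ₁ sin φ₂ − sin φ₁ cos φ₂ cos Δλ = 0.072887
θ = atan2(y, x) = -73.0106° → 286.9894° (mod 360°)

287.0°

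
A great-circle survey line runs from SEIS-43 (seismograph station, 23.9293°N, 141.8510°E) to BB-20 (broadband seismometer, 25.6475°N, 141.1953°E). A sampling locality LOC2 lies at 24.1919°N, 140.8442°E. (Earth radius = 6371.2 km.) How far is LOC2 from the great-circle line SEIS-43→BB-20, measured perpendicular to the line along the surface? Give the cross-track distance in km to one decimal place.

87.0 km

δ₁₃ = central angle SEIS-43→LOC2 = 0.016687 rad  (haversine)
θ₁₃ = bearing SEIS-43→LOC2 = 286.147°,  θ₁₂ = bearing SEIS-43→BB-20 = 341.028°
dₓₜ = R·arcsin(sin δ₁₃ · sin(θ₁₃ − θ₁₂)) = 6371.2·arcsin(0.01669·sin(-54.881°)) = -86.961 km
|dₓₜ| = 86.961 km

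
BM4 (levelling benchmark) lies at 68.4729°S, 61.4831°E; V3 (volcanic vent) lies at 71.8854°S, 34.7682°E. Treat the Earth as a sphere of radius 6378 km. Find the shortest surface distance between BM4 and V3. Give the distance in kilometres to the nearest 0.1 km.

Δφ = -3.4125°,  Δλ = -26.7149°
a = sin²(Δφ/2) + cos φ₁ cos φ₂ sin²(Δλ/2) = 0.006976
c = 2·arcsin(√a) = 0.167237 rad = 9.5820°
d = R·c = 6378 × 0.167237 = 1066.6 km

1066.6 km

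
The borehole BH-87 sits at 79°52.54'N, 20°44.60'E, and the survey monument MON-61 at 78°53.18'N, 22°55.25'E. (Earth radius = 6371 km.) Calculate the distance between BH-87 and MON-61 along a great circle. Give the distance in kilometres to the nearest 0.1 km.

BH-87: φ = +79.87567°, λ = +20.74333°
MON-61: φ = +78.88633°, λ = +22.92083°
Δφ = -0.9893°,  Δλ = 2.1775°
a = sin²(Δφ/2) + cos φ₁ cos φ₂ sin²(Δλ/2) = 0.000087
c = 2·arcsin(√a) = 0.018630 rad = 1.0674°
d = R·c = 6371 × 0.018630 = 118.7 km

118.7 km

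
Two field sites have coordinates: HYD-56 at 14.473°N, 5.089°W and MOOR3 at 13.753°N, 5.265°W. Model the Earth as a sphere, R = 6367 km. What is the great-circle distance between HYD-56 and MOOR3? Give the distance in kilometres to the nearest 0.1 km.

82.2 km

Δφ = -0.7200°,  Δλ = -0.1760°
a = sin²(Δφ/2) + cos φ₁ cos φ₂ sin²(Δλ/2) = 0.000042
c = 2·arcsin(√a) = 0.012915 rad = 0.7400°
d = R·c = 6367 × 0.012915 = 82.2 km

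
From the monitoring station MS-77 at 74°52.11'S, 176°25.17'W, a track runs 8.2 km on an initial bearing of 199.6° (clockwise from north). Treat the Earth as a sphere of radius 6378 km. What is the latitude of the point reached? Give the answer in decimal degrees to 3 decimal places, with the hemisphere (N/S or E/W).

74.938°S

MS-77: φ = -74.86850°, λ = -176.41950°
δ = d/R = 8.2/6378 = 0.001286 rad
φ₂ = arcsin(sin φ₁ cos δ + cos φ₁ sin δ cos θ)
   = arcsin(-0.96533·1.00000 + 0.26104·0.00129·-0.94206) = -74.93788°
λ₂ = λ₁ + atan2(sin θ sin δ cos φ₁, cos δ − sin φ₁ sin φ₂) = -176.51459°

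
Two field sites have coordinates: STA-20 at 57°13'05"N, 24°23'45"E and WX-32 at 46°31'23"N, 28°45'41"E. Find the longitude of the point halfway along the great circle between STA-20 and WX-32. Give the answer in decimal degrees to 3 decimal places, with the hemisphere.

STA-20: φ = +57.21806°, λ = +24.39583°
WX-32: φ = +46.52306°, λ = +28.76139°
Bx = cos φ₂ cos Δλ = 0.686066,  By = cos φ₂ sin Δλ = 0.052375
φₘ = atan2(sin φ₁ + sin φ₂, √((cos φ₁ + Bx)² + By²)) = 51.89047°
λₘ = λ₁ + atan2(By, cos φ₁ + Bx) = 26.83903°

26.839°E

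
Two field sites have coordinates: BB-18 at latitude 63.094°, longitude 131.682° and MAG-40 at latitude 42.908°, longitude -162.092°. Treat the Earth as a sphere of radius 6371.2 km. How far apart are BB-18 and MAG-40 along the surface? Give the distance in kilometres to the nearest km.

4693 km

Δφ = -20.1860°,  Δλ = 66.2260°
a = sin²(Δφ/2) + cos φ₁ cos φ₂ sin²(Δλ/2) = 0.129629
c = 2·arcsin(√a) = 0.736621 rad = 42.2053°
d = R·c = 6371.2 × 0.736621 = 4693.2 km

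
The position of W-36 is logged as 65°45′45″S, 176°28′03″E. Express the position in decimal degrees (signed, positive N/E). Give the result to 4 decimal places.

-65.7625°, +176.4675°

lat: 65.7625° S → -65.7625°
lon: 176.4675° E → +176.4675°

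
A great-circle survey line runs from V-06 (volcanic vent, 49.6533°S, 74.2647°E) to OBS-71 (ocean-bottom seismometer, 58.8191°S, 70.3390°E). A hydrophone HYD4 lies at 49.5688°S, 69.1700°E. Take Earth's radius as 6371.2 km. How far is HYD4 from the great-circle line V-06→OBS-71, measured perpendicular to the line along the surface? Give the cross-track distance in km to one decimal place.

δ₁₃ = central angle V-06→HYD4 = 0.057625 rad  (haversine)
θ₁₃ = bearing V-06→HYD4 = 269.525°,  θ₁₂ = bearing V-06→OBS-71 = 192.475°
dₓₜ = R·arcsin(sin δ₁₃ · sin(θ₁₃ − θ₁₂)) = 6371.2·arcsin(0.05759·sin(77.050°)) = 357.793 km
|dₓₜ| = 357.793 km

357.8 km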